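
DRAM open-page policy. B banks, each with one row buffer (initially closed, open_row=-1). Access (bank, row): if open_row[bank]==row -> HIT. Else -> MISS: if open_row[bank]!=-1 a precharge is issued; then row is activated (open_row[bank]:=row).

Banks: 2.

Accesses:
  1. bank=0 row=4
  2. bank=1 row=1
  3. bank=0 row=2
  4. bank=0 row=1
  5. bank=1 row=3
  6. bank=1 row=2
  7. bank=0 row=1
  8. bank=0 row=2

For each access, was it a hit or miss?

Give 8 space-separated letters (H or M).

Acc 1: bank0 row4 -> MISS (open row4); precharges=0
Acc 2: bank1 row1 -> MISS (open row1); precharges=0
Acc 3: bank0 row2 -> MISS (open row2); precharges=1
Acc 4: bank0 row1 -> MISS (open row1); precharges=2
Acc 5: bank1 row3 -> MISS (open row3); precharges=3
Acc 6: bank1 row2 -> MISS (open row2); precharges=4
Acc 7: bank0 row1 -> HIT
Acc 8: bank0 row2 -> MISS (open row2); precharges=5

Answer: M M M M M M H M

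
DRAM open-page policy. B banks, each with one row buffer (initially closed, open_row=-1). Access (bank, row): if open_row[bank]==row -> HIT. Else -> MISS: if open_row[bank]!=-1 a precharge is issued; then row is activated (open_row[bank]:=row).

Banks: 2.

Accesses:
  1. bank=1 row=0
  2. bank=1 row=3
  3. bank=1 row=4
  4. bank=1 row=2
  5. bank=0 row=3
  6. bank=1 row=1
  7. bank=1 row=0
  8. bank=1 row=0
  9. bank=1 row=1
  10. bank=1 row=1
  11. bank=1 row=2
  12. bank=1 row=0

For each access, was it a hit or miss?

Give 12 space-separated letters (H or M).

Answer: M M M M M M M H M H M M

Derivation:
Acc 1: bank1 row0 -> MISS (open row0); precharges=0
Acc 2: bank1 row3 -> MISS (open row3); precharges=1
Acc 3: bank1 row4 -> MISS (open row4); precharges=2
Acc 4: bank1 row2 -> MISS (open row2); precharges=3
Acc 5: bank0 row3 -> MISS (open row3); precharges=3
Acc 6: bank1 row1 -> MISS (open row1); precharges=4
Acc 7: bank1 row0 -> MISS (open row0); precharges=5
Acc 8: bank1 row0 -> HIT
Acc 9: bank1 row1 -> MISS (open row1); precharges=6
Acc 10: bank1 row1 -> HIT
Acc 11: bank1 row2 -> MISS (open row2); precharges=7
Acc 12: bank1 row0 -> MISS (open row0); precharges=8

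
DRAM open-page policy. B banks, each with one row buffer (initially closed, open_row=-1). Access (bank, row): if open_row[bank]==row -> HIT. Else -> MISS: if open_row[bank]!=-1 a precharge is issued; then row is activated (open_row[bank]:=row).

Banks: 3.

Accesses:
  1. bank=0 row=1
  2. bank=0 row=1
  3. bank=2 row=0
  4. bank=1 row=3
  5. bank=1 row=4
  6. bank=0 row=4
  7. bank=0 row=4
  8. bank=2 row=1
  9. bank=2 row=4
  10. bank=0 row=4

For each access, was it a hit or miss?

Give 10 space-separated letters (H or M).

Acc 1: bank0 row1 -> MISS (open row1); precharges=0
Acc 2: bank0 row1 -> HIT
Acc 3: bank2 row0 -> MISS (open row0); precharges=0
Acc 4: bank1 row3 -> MISS (open row3); precharges=0
Acc 5: bank1 row4 -> MISS (open row4); precharges=1
Acc 6: bank0 row4 -> MISS (open row4); precharges=2
Acc 7: bank0 row4 -> HIT
Acc 8: bank2 row1 -> MISS (open row1); precharges=3
Acc 9: bank2 row4 -> MISS (open row4); precharges=4
Acc 10: bank0 row4 -> HIT

Answer: M H M M M M H M M H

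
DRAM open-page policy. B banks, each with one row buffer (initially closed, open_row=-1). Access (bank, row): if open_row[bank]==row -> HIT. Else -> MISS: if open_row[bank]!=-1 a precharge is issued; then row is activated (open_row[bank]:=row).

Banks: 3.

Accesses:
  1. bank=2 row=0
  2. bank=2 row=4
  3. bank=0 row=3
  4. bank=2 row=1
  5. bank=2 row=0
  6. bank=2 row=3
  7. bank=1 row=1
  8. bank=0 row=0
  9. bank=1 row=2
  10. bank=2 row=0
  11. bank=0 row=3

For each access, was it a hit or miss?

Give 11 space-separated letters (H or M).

Acc 1: bank2 row0 -> MISS (open row0); precharges=0
Acc 2: bank2 row4 -> MISS (open row4); precharges=1
Acc 3: bank0 row3 -> MISS (open row3); precharges=1
Acc 4: bank2 row1 -> MISS (open row1); precharges=2
Acc 5: bank2 row0 -> MISS (open row0); precharges=3
Acc 6: bank2 row3 -> MISS (open row3); precharges=4
Acc 7: bank1 row1 -> MISS (open row1); precharges=4
Acc 8: bank0 row0 -> MISS (open row0); precharges=5
Acc 9: bank1 row2 -> MISS (open row2); precharges=6
Acc 10: bank2 row0 -> MISS (open row0); precharges=7
Acc 11: bank0 row3 -> MISS (open row3); precharges=8

Answer: M M M M M M M M M M M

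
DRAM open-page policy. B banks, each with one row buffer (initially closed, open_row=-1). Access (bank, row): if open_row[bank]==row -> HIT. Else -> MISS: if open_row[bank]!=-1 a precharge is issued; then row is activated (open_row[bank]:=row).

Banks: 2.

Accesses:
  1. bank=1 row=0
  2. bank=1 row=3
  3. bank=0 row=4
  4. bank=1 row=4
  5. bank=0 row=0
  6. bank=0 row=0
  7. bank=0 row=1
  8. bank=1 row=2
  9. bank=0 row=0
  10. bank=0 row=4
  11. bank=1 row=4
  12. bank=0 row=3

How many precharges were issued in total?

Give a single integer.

Answer: 9

Derivation:
Acc 1: bank1 row0 -> MISS (open row0); precharges=0
Acc 2: bank1 row3 -> MISS (open row3); precharges=1
Acc 3: bank0 row4 -> MISS (open row4); precharges=1
Acc 4: bank1 row4 -> MISS (open row4); precharges=2
Acc 5: bank0 row0 -> MISS (open row0); precharges=3
Acc 6: bank0 row0 -> HIT
Acc 7: bank0 row1 -> MISS (open row1); precharges=4
Acc 8: bank1 row2 -> MISS (open row2); precharges=5
Acc 9: bank0 row0 -> MISS (open row0); precharges=6
Acc 10: bank0 row4 -> MISS (open row4); precharges=7
Acc 11: bank1 row4 -> MISS (open row4); precharges=8
Acc 12: bank0 row3 -> MISS (open row3); precharges=9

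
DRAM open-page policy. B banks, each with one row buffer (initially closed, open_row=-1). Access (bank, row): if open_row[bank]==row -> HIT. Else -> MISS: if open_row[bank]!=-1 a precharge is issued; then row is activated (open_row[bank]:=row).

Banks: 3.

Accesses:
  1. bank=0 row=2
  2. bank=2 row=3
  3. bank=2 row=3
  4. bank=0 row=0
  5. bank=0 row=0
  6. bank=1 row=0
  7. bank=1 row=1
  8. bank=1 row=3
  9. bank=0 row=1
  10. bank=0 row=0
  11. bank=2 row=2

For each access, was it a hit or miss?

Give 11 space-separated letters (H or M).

Answer: M M H M H M M M M M M

Derivation:
Acc 1: bank0 row2 -> MISS (open row2); precharges=0
Acc 2: bank2 row3 -> MISS (open row3); precharges=0
Acc 3: bank2 row3 -> HIT
Acc 4: bank0 row0 -> MISS (open row0); precharges=1
Acc 5: bank0 row0 -> HIT
Acc 6: bank1 row0 -> MISS (open row0); precharges=1
Acc 7: bank1 row1 -> MISS (open row1); precharges=2
Acc 8: bank1 row3 -> MISS (open row3); precharges=3
Acc 9: bank0 row1 -> MISS (open row1); precharges=4
Acc 10: bank0 row0 -> MISS (open row0); precharges=5
Acc 11: bank2 row2 -> MISS (open row2); precharges=6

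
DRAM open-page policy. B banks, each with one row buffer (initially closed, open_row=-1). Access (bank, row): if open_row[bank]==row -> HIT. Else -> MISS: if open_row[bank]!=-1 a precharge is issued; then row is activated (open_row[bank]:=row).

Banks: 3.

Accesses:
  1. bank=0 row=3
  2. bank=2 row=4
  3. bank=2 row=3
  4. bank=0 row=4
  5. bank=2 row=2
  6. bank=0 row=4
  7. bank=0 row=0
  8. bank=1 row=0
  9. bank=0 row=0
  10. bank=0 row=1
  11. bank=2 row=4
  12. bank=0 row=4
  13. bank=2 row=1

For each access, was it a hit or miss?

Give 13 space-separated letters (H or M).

Acc 1: bank0 row3 -> MISS (open row3); precharges=0
Acc 2: bank2 row4 -> MISS (open row4); precharges=0
Acc 3: bank2 row3 -> MISS (open row3); precharges=1
Acc 4: bank0 row4 -> MISS (open row4); precharges=2
Acc 5: bank2 row2 -> MISS (open row2); precharges=3
Acc 6: bank0 row4 -> HIT
Acc 7: bank0 row0 -> MISS (open row0); precharges=4
Acc 8: bank1 row0 -> MISS (open row0); precharges=4
Acc 9: bank0 row0 -> HIT
Acc 10: bank0 row1 -> MISS (open row1); precharges=5
Acc 11: bank2 row4 -> MISS (open row4); precharges=6
Acc 12: bank0 row4 -> MISS (open row4); precharges=7
Acc 13: bank2 row1 -> MISS (open row1); precharges=8

Answer: M M M M M H M M H M M M M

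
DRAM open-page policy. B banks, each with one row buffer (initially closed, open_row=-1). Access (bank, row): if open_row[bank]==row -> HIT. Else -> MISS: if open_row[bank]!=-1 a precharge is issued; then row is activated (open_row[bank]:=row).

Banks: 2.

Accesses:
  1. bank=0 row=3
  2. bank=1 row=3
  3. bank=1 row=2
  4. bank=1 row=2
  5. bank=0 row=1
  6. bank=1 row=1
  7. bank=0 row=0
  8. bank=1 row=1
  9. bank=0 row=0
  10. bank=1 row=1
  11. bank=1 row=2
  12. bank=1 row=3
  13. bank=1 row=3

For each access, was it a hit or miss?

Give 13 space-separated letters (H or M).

Acc 1: bank0 row3 -> MISS (open row3); precharges=0
Acc 2: bank1 row3 -> MISS (open row3); precharges=0
Acc 3: bank1 row2 -> MISS (open row2); precharges=1
Acc 4: bank1 row2 -> HIT
Acc 5: bank0 row1 -> MISS (open row1); precharges=2
Acc 6: bank1 row1 -> MISS (open row1); precharges=3
Acc 7: bank0 row0 -> MISS (open row0); precharges=4
Acc 8: bank1 row1 -> HIT
Acc 9: bank0 row0 -> HIT
Acc 10: bank1 row1 -> HIT
Acc 11: bank1 row2 -> MISS (open row2); precharges=5
Acc 12: bank1 row3 -> MISS (open row3); precharges=6
Acc 13: bank1 row3 -> HIT

Answer: M M M H M M M H H H M M H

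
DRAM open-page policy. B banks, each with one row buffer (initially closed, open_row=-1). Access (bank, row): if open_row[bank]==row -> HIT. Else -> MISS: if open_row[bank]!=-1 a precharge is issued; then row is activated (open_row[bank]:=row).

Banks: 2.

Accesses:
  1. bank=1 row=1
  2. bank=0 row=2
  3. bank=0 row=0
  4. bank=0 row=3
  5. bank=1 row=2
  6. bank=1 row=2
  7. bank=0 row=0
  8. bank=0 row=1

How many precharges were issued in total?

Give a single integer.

Answer: 5

Derivation:
Acc 1: bank1 row1 -> MISS (open row1); precharges=0
Acc 2: bank0 row2 -> MISS (open row2); precharges=0
Acc 3: bank0 row0 -> MISS (open row0); precharges=1
Acc 4: bank0 row3 -> MISS (open row3); precharges=2
Acc 5: bank1 row2 -> MISS (open row2); precharges=3
Acc 6: bank1 row2 -> HIT
Acc 7: bank0 row0 -> MISS (open row0); precharges=4
Acc 8: bank0 row1 -> MISS (open row1); precharges=5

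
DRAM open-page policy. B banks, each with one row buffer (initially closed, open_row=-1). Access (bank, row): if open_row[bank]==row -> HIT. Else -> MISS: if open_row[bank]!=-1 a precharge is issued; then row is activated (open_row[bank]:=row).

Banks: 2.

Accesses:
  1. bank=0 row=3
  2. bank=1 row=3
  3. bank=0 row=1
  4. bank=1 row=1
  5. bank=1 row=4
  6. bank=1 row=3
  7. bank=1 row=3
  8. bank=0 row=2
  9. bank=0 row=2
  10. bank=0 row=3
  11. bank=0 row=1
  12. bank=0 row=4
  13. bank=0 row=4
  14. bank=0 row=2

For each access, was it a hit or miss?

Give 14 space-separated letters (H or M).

Answer: M M M M M M H M H M M M H M

Derivation:
Acc 1: bank0 row3 -> MISS (open row3); precharges=0
Acc 2: bank1 row3 -> MISS (open row3); precharges=0
Acc 3: bank0 row1 -> MISS (open row1); precharges=1
Acc 4: bank1 row1 -> MISS (open row1); precharges=2
Acc 5: bank1 row4 -> MISS (open row4); precharges=3
Acc 6: bank1 row3 -> MISS (open row3); precharges=4
Acc 7: bank1 row3 -> HIT
Acc 8: bank0 row2 -> MISS (open row2); precharges=5
Acc 9: bank0 row2 -> HIT
Acc 10: bank0 row3 -> MISS (open row3); precharges=6
Acc 11: bank0 row1 -> MISS (open row1); precharges=7
Acc 12: bank0 row4 -> MISS (open row4); precharges=8
Acc 13: bank0 row4 -> HIT
Acc 14: bank0 row2 -> MISS (open row2); precharges=9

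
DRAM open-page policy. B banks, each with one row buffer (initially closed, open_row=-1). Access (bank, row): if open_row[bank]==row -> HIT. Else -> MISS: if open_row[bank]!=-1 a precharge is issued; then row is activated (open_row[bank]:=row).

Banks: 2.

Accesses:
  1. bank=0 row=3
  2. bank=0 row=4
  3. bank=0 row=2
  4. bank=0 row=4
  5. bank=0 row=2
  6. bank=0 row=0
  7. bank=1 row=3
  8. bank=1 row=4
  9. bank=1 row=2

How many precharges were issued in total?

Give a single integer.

Acc 1: bank0 row3 -> MISS (open row3); precharges=0
Acc 2: bank0 row4 -> MISS (open row4); precharges=1
Acc 3: bank0 row2 -> MISS (open row2); precharges=2
Acc 4: bank0 row4 -> MISS (open row4); precharges=3
Acc 5: bank0 row2 -> MISS (open row2); precharges=4
Acc 6: bank0 row0 -> MISS (open row0); precharges=5
Acc 7: bank1 row3 -> MISS (open row3); precharges=5
Acc 8: bank1 row4 -> MISS (open row4); precharges=6
Acc 9: bank1 row2 -> MISS (open row2); precharges=7

Answer: 7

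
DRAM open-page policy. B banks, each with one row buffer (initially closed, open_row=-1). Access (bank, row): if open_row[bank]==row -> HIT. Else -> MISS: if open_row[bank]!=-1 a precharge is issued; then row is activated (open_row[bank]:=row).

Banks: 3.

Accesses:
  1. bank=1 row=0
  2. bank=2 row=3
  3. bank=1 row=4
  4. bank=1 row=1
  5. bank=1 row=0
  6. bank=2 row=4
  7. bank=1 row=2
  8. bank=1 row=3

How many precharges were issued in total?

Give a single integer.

Acc 1: bank1 row0 -> MISS (open row0); precharges=0
Acc 2: bank2 row3 -> MISS (open row3); precharges=0
Acc 3: bank1 row4 -> MISS (open row4); precharges=1
Acc 4: bank1 row1 -> MISS (open row1); precharges=2
Acc 5: bank1 row0 -> MISS (open row0); precharges=3
Acc 6: bank2 row4 -> MISS (open row4); precharges=4
Acc 7: bank1 row2 -> MISS (open row2); precharges=5
Acc 8: bank1 row3 -> MISS (open row3); precharges=6

Answer: 6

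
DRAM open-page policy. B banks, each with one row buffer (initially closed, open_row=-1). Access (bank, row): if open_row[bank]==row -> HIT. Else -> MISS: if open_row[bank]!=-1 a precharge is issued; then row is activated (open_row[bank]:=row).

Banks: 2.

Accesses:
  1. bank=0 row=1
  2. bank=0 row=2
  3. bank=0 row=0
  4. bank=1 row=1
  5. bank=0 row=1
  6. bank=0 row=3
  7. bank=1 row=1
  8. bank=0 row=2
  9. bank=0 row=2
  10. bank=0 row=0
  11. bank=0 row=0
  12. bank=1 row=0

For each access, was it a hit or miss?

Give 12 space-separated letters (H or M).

Acc 1: bank0 row1 -> MISS (open row1); precharges=0
Acc 2: bank0 row2 -> MISS (open row2); precharges=1
Acc 3: bank0 row0 -> MISS (open row0); precharges=2
Acc 4: bank1 row1 -> MISS (open row1); precharges=2
Acc 5: bank0 row1 -> MISS (open row1); precharges=3
Acc 6: bank0 row3 -> MISS (open row3); precharges=4
Acc 7: bank1 row1 -> HIT
Acc 8: bank0 row2 -> MISS (open row2); precharges=5
Acc 9: bank0 row2 -> HIT
Acc 10: bank0 row0 -> MISS (open row0); precharges=6
Acc 11: bank0 row0 -> HIT
Acc 12: bank1 row0 -> MISS (open row0); precharges=7

Answer: M M M M M M H M H M H M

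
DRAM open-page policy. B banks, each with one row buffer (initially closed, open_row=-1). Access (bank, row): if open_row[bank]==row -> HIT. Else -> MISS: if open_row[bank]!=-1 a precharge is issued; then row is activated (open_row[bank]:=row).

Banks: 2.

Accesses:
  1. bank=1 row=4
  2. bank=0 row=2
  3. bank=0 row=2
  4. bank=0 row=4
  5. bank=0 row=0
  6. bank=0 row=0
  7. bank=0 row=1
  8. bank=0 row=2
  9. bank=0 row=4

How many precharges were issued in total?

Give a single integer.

Acc 1: bank1 row4 -> MISS (open row4); precharges=0
Acc 2: bank0 row2 -> MISS (open row2); precharges=0
Acc 3: bank0 row2 -> HIT
Acc 4: bank0 row4 -> MISS (open row4); precharges=1
Acc 5: bank0 row0 -> MISS (open row0); precharges=2
Acc 6: bank0 row0 -> HIT
Acc 7: bank0 row1 -> MISS (open row1); precharges=3
Acc 8: bank0 row2 -> MISS (open row2); precharges=4
Acc 9: bank0 row4 -> MISS (open row4); precharges=5

Answer: 5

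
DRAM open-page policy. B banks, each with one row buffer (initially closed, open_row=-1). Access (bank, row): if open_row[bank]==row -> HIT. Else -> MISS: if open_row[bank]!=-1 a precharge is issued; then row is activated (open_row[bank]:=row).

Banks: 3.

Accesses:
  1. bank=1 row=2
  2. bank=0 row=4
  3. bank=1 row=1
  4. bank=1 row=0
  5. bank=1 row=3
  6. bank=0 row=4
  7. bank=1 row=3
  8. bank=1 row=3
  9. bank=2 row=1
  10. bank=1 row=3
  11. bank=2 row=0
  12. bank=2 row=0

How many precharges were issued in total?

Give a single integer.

Answer: 4

Derivation:
Acc 1: bank1 row2 -> MISS (open row2); precharges=0
Acc 2: bank0 row4 -> MISS (open row4); precharges=0
Acc 3: bank1 row1 -> MISS (open row1); precharges=1
Acc 4: bank1 row0 -> MISS (open row0); precharges=2
Acc 5: bank1 row3 -> MISS (open row3); precharges=3
Acc 6: bank0 row4 -> HIT
Acc 7: bank1 row3 -> HIT
Acc 8: bank1 row3 -> HIT
Acc 9: bank2 row1 -> MISS (open row1); precharges=3
Acc 10: bank1 row3 -> HIT
Acc 11: bank2 row0 -> MISS (open row0); precharges=4
Acc 12: bank2 row0 -> HIT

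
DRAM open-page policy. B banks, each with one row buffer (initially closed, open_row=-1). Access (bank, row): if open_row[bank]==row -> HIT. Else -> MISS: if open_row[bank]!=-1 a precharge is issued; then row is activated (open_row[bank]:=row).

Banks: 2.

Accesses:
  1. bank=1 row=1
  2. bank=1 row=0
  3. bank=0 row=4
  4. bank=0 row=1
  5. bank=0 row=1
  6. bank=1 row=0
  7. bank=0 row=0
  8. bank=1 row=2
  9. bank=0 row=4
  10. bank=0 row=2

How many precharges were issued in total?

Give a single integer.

Answer: 6

Derivation:
Acc 1: bank1 row1 -> MISS (open row1); precharges=0
Acc 2: bank1 row0 -> MISS (open row0); precharges=1
Acc 3: bank0 row4 -> MISS (open row4); precharges=1
Acc 4: bank0 row1 -> MISS (open row1); precharges=2
Acc 5: bank0 row1 -> HIT
Acc 6: bank1 row0 -> HIT
Acc 7: bank0 row0 -> MISS (open row0); precharges=3
Acc 8: bank1 row2 -> MISS (open row2); precharges=4
Acc 9: bank0 row4 -> MISS (open row4); precharges=5
Acc 10: bank0 row2 -> MISS (open row2); precharges=6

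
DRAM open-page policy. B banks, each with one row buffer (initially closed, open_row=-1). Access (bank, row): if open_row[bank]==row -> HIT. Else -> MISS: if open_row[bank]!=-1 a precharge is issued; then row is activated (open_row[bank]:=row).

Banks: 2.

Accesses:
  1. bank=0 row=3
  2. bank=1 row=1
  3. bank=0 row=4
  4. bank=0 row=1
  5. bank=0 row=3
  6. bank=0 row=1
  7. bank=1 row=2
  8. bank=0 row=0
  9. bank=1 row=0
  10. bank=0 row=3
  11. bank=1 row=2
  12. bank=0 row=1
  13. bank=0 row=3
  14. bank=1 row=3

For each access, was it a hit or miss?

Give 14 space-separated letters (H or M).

Acc 1: bank0 row3 -> MISS (open row3); precharges=0
Acc 2: bank1 row1 -> MISS (open row1); precharges=0
Acc 3: bank0 row4 -> MISS (open row4); precharges=1
Acc 4: bank0 row1 -> MISS (open row1); precharges=2
Acc 5: bank0 row3 -> MISS (open row3); precharges=3
Acc 6: bank0 row1 -> MISS (open row1); precharges=4
Acc 7: bank1 row2 -> MISS (open row2); precharges=5
Acc 8: bank0 row0 -> MISS (open row0); precharges=6
Acc 9: bank1 row0 -> MISS (open row0); precharges=7
Acc 10: bank0 row3 -> MISS (open row3); precharges=8
Acc 11: bank1 row2 -> MISS (open row2); precharges=9
Acc 12: bank0 row1 -> MISS (open row1); precharges=10
Acc 13: bank0 row3 -> MISS (open row3); precharges=11
Acc 14: bank1 row3 -> MISS (open row3); precharges=12

Answer: M M M M M M M M M M M M M M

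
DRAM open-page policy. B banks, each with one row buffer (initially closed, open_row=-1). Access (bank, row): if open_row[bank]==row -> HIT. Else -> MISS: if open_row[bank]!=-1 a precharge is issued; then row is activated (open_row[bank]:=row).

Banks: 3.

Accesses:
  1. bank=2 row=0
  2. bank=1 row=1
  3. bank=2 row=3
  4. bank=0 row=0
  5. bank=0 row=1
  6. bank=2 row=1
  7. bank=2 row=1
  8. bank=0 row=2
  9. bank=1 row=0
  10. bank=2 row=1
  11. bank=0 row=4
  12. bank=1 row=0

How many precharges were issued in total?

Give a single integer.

Answer: 6

Derivation:
Acc 1: bank2 row0 -> MISS (open row0); precharges=0
Acc 2: bank1 row1 -> MISS (open row1); precharges=0
Acc 3: bank2 row3 -> MISS (open row3); precharges=1
Acc 4: bank0 row0 -> MISS (open row0); precharges=1
Acc 5: bank0 row1 -> MISS (open row1); precharges=2
Acc 6: bank2 row1 -> MISS (open row1); precharges=3
Acc 7: bank2 row1 -> HIT
Acc 8: bank0 row2 -> MISS (open row2); precharges=4
Acc 9: bank1 row0 -> MISS (open row0); precharges=5
Acc 10: bank2 row1 -> HIT
Acc 11: bank0 row4 -> MISS (open row4); precharges=6
Acc 12: bank1 row0 -> HIT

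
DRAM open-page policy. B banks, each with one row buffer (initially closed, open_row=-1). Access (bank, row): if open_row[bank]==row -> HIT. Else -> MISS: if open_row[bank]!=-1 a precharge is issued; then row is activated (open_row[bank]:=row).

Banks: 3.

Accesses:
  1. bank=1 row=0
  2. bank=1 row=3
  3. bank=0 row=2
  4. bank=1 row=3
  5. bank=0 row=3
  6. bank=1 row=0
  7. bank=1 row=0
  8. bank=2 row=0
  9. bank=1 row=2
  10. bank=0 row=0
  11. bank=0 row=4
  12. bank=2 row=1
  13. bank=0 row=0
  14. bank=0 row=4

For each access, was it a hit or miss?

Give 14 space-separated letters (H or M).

Acc 1: bank1 row0 -> MISS (open row0); precharges=0
Acc 2: bank1 row3 -> MISS (open row3); precharges=1
Acc 3: bank0 row2 -> MISS (open row2); precharges=1
Acc 4: bank1 row3 -> HIT
Acc 5: bank0 row3 -> MISS (open row3); precharges=2
Acc 6: bank1 row0 -> MISS (open row0); precharges=3
Acc 7: bank1 row0 -> HIT
Acc 8: bank2 row0 -> MISS (open row0); precharges=3
Acc 9: bank1 row2 -> MISS (open row2); precharges=4
Acc 10: bank0 row0 -> MISS (open row0); precharges=5
Acc 11: bank0 row4 -> MISS (open row4); precharges=6
Acc 12: bank2 row1 -> MISS (open row1); precharges=7
Acc 13: bank0 row0 -> MISS (open row0); precharges=8
Acc 14: bank0 row4 -> MISS (open row4); precharges=9

Answer: M M M H M M H M M M M M M M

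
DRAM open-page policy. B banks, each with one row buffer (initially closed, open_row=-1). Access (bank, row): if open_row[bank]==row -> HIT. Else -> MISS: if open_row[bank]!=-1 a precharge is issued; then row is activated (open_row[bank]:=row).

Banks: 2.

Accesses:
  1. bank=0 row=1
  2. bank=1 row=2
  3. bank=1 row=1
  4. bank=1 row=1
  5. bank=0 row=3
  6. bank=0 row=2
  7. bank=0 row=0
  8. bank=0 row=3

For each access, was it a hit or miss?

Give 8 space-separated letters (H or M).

Acc 1: bank0 row1 -> MISS (open row1); precharges=0
Acc 2: bank1 row2 -> MISS (open row2); precharges=0
Acc 3: bank1 row1 -> MISS (open row1); precharges=1
Acc 4: bank1 row1 -> HIT
Acc 5: bank0 row3 -> MISS (open row3); precharges=2
Acc 6: bank0 row2 -> MISS (open row2); precharges=3
Acc 7: bank0 row0 -> MISS (open row0); precharges=4
Acc 8: bank0 row3 -> MISS (open row3); precharges=5

Answer: M M M H M M M M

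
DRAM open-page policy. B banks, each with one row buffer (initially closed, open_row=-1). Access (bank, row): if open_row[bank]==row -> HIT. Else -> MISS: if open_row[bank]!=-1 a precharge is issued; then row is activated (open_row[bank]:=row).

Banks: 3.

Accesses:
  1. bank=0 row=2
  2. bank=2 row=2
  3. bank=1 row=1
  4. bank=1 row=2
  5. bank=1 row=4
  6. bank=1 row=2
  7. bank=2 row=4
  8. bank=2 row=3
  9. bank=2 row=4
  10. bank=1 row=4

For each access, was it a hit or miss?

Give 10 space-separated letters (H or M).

Acc 1: bank0 row2 -> MISS (open row2); precharges=0
Acc 2: bank2 row2 -> MISS (open row2); precharges=0
Acc 3: bank1 row1 -> MISS (open row1); precharges=0
Acc 4: bank1 row2 -> MISS (open row2); precharges=1
Acc 5: bank1 row4 -> MISS (open row4); precharges=2
Acc 6: bank1 row2 -> MISS (open row2); precharges=3
Acc 7: bank2 row4 -> MISS (open row4); precharges=4
Acc 8: bank2 row3 -> MISS (open row3); precharges=5
Acc 9: bank2 row4 -> MISS (open row4); precharges=6
Acc 10: bank1 row4 -> MISS (open row4); precharges=7

Answer: M M M M M M M M M M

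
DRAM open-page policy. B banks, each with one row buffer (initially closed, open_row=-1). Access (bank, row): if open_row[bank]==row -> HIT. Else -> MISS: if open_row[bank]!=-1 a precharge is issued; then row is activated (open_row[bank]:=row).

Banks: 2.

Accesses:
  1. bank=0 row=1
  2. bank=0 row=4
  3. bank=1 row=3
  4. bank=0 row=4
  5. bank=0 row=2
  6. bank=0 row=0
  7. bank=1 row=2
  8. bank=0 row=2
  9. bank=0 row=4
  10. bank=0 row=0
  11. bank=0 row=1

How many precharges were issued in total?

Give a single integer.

Acc 1: bank0 row1 -> MISS (open row1); precharges=0
Acc 2: bank0 row4 -> MISS (open row4); precharges=1
Acc 3: bank1 row3 -> MISS (open row3); precharges=1
Acc 4: bank0 row4 -> HIT
Acc 5: bank0 row2 -> MISS (open row2); precharges=2
Acc 6: bank0 row0 -> MISS (open row0); precharges=3
Acc 7: bank1 row2 -> MISS (open row2); precharges=4
Acc 8: bank0 row2 -> MISS (open row2); precharges=5
Acc 9: bank0 row4 -> MISS (open row4); precharges=6
Acc 10: bank0 row0 -> MISS (open row0); precharges=7
Acc 11: bank0 row1 -> MISS (open row1); precharges=8

Answer: 8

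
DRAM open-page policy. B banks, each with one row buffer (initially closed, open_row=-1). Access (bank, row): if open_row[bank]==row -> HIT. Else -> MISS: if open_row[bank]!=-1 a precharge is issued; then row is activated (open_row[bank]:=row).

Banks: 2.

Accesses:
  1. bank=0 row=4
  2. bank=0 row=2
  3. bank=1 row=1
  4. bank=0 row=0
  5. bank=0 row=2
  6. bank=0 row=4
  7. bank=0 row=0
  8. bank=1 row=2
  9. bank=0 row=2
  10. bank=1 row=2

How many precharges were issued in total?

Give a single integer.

Acc 1: bank0 row4 -> MISS (open row4); precharges=0
Acc 2: bank0 row2 -> MISS (open row2); precharges=1
Acc 3: bank1 row1 -> MISS (open row1); precharges=1
Acc 4: bank0 row0 -> MISS (open row0); precharges=2
Acc 5: bank0 row2 -> MISS (open row2); precharges=3
Acc 6: bank0 row4 -> MISS (open row4); precharges=4
Acc 7: bank0 row0 -> MISS (open row0); precharges=5
Acc 8: bank1 row2 -> MISS (open row2); precharges=6
Acc 9: bank0 row2 -> MISS (open row2); precharges=7
Acc 10: bank1 row2 -> HIT

Answer: 7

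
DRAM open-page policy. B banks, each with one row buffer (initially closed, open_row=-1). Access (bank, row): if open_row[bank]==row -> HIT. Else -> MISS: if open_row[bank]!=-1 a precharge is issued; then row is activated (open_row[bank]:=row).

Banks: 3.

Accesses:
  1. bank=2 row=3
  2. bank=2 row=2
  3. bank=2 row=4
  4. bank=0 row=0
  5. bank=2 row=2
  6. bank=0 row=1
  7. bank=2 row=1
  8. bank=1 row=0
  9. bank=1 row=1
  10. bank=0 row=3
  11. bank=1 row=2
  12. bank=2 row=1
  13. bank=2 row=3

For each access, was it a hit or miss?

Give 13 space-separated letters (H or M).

Acc 1: bank2 row3 -> MISS (open row3); precharges=0
Acc 2: bank2 row2 -> MISS (open row2); precharges=1
Acc 3: bank2 row4 -> MISS (open row4); precharges=2
Acc 4: bank0 row0 -> MISS (open row0); precharges=2
Acc 5: bank2 row2 -> MISS (open row2); precharges=3
Acc 6: bank0 row1 -> MISS (open row1); precharges=4
Acc 7: bank2 row1 -> MISS (open row1); precharges=5
Acc 8: bank1 row0 -> MISS (open row0); precharges=5
Acc 9: bank1 row1 -> MISS (open row1); precharges=6
Acc 10: bank0 row3 -> MISS (open row3); precharges=7
Acc 11: bank1 row2 -> MISS (open row2); precharges=8
Acc 12: bank2 row1 -> HIT
Acc 13: bank2 row3 -> MISS (open row3); precharges=9

Answer: M M M M M M M M M M M H M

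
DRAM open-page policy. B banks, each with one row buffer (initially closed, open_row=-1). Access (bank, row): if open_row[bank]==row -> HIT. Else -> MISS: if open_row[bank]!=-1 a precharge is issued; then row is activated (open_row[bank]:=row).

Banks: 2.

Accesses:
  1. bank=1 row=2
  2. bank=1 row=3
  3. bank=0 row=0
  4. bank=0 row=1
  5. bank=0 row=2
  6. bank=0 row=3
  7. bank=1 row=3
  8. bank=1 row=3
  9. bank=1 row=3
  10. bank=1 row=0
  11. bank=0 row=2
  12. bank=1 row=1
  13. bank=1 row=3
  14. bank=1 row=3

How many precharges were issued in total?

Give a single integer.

Acc 1: bank1 row2 -> MISS (open row2); precharges=0
Acc 2: bank1 row3 -> MISS (open row3); precharges=1
Acc 3: bank0 row0 -> MISS (open row0); precharges=1
Acc 4: bank0 row1 -> MISS (open row1); precharges=2
Acc 5: bank0 row2 -> MISS (open row2); precharges=3
Acc 6: bank0 row3 -> MISS (open row3); precharges=4
Acc 7: bank1 row3 -> HIT
Acc 8: bank1 row3 -> HIT
Acc 9: bank1 row3 -> HIT
Acc 10: bank1 row0 -> MISS (open row0); precharges=5
Acc 11: bank0 row2 -> MISS (open row2); precharges=6
Acc 12: bank1 row1 -> MISS (open row1); precharges=7
Acc 13: bank1 row3 -> MISS (open row3); precharges=8
Acc 14: bank1 row3 -> HIT

Answer: 8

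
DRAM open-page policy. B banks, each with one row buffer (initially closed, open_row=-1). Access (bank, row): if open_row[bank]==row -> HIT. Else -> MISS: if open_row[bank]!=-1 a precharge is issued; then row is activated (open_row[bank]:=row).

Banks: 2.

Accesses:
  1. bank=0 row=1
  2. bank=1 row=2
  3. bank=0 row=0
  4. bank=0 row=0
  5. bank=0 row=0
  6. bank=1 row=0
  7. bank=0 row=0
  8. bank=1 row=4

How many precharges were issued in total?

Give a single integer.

Answer: 3

Derivation:
Acc 1: bank0 row1 -> MISS (open row1); precharges=0
Acc 2: bank1 row2 -> MISS (open row2); precharges=0
Acc 3: bank0 row0 -> MISS (open row0); precharges=1
Acc 4: bank0 row0 -> HIT
Acc 5: bank0 row0 -> HIT
Acc 6: bank1 row0 -> MISS (open row0); precharges=2
Acc 7: bank0 row0 -> HIT
Acc 8: bank1 row4 -> MISS (open row4); precharges=3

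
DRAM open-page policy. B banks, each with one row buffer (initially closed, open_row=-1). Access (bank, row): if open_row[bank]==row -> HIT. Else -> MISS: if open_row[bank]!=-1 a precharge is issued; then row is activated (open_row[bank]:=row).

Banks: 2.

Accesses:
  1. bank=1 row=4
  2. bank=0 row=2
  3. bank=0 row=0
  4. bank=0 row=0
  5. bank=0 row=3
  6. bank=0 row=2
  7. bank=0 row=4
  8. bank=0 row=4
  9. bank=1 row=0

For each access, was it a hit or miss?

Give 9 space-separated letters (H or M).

Answer: M M M H M M M H M

Derivation:
Acc 1: bank1 row4 -> MISS (open row4); precharges=0
Acc 2: bank0 row2 -> MISS (open row2); precharges=0
Acc 3: bank0 row0 -> MISS (open row0); precharges=1
Acc 4: bank0 row0 -> HIT
Acc 5: bank0 row3 -> MISS (open row3); precharges=2
Acc 6: bank0 row2 -> MISS (open row2); precharges=3
Acc 7: bank0 row4 -> MISS (open row4); precharges=4
Acc 8: bank0 row4 -> HIT
Acc 9: bank1 row0 -> MISS (open row0); precharges=5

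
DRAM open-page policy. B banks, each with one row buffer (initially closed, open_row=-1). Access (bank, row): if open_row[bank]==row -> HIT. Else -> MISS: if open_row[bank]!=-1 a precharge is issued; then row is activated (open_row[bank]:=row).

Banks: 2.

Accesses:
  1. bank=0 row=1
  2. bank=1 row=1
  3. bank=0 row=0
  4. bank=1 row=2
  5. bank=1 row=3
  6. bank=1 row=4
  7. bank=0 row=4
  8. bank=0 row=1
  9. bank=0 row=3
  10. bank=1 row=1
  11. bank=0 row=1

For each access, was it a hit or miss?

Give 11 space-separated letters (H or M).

Answer: M M M M M M M M M M M

Derivation:
Acc 1: bank0 row1 -> MISS (open row1); precharges=0
Acc 2: bank1 row1 -> MISS (open row1); precharges=0
Acc 3: bank0 row0 -> MISS (open row0); precharges=1
Acc 4: bank1 row2 -> MISS (open row2); precharges=2
Acc 5: bank1 row3 -> MISS (open row3); precharges=3
Acc 6: bank1 row4 -> MISS (open row4); precharges=4
Acc 7: bank0 row4 -> MISS (open row4); precharges=5
Acc 8: bank0 row1 -> MISS (open row1); precharges=6
Acc 9: bank0 row3 -> MISS (open row3); precharges=7
Acc 10: bank1 row1 -> MISS (open row1); precharges=8
Acc 11: bank0 row1 -> MISS (open row1); precharges=9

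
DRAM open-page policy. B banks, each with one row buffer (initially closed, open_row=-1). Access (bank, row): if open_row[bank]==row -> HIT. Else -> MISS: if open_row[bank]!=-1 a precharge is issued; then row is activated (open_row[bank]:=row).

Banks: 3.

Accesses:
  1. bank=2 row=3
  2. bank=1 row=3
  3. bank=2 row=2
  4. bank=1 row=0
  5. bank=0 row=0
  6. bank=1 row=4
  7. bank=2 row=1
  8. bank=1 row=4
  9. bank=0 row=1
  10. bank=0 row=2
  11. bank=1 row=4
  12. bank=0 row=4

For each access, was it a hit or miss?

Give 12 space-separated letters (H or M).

Acc 1: bank2 row3 -> MISS (open row3); precharges=0
Acc 2: bank1 row3 -> MISS (open row3); precharges=0
Acc 3: bank2 row2 -> MISS (open row2); precharges=1
Acc 4: bank1 row0 -> MISS (open row0); precharges=2
Acc 5: bank0 row0 -> MISS (open row0); precharges=2
Acc 6: bank1 row4 -> MISS (open row4); precharges=3
Acc 7: bank2 row1 -> MISS (open row1); precharges=4
Acc 8: bank1 row4 -> HIT
Acc 9: bank0 row1 -> MISS (open row1); precharges=5
Acc 10: bank0 row2 -> MISS (open row2); precharges=6
Acc 11: bank1 row4 -> HIT
Acc 12: bank0 row4 -> MISS (open row4); precharges=7

Answer: M M M M M M M H M M H M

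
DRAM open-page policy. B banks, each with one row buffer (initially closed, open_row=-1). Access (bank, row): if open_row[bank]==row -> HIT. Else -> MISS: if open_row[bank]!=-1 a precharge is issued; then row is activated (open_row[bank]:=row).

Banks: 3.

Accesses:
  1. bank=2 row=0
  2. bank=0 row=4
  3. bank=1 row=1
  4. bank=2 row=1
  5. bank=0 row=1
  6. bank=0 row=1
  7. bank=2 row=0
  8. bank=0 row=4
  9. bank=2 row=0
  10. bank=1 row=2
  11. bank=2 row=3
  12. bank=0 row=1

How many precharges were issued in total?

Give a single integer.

Acc 1: bank2 row0 -> MISS (open row0); precharges=0
Acc 2: bank0 row4 -> MISS (open row4); precharges=0
Acc 3: bank1 row1 -> MISS (open row1); precharges=0
Acc 4: bank2 row1 -> MISS (open row1); precharges=1
Acc 5: bank0 row1 -> MISS (open row1); precharges=2
Acc 6: bank0 row1 -> HIT
Acc 7: bank2 row0 -> MISS (open row0); precharges=3
Acc 8: bank0 row4 -> MISS (open row4); precharges=4
Acc 9: bank2 row0 -> HIT
Acc 10: bank1 row2 -> MISS (open row2); precharges=5
Acc 11: bank2 row3 -> MISS (open row3); precharges=6
Acc 12: bank0 row1 -> MISS (open row1); precharges=7

Answer: 7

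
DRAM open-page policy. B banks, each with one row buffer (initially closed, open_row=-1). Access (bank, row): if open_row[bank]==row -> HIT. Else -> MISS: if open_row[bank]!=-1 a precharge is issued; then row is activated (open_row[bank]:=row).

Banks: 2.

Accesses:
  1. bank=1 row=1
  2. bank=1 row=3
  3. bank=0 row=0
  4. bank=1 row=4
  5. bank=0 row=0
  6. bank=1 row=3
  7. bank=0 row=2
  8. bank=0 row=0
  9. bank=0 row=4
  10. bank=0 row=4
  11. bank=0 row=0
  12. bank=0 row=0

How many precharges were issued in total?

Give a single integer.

Answer: 7

Derivation:
Acc 1: bank1 row1 -> MISS (open row1); precharges=0
Acc 2: bank1 row3 -> MISS (open row3); precharges=1
Acc 3: bank0 row0 -> MISS (open row0); precharges=1
Acc 4: bank1 row4 -> MISS (open row4); precharges=2
Acc 5: bank0 row0 -> HIT
Acc 6: bank1 row3 -> MISS (open row3); precharges=3
Acc 7: bank0 row2 -> MISS (open row2); precharges=4
Acc 8: bank0 row0 -> MISS (open row0); precharges=5
Acc 9: bank0 row4 -> MISS (open row4); precharges=6
Acc 10: bank0 row4 -> HIT
Acc 11: bank0 row0 -> MISS (open row0); precharges=7
Acc 12: bank0 row0 -> HIT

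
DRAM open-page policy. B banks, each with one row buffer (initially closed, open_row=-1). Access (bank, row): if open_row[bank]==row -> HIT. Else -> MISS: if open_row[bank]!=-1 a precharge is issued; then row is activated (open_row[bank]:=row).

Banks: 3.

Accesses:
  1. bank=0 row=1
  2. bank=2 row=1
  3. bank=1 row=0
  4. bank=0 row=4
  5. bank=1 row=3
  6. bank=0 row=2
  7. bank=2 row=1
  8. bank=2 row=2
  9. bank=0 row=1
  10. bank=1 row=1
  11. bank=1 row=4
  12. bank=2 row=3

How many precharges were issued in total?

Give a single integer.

Answer: 8

Derivation:
Acc 1: bank0 row1 -> MISS (open row1); precharges=0
Acc 2: bank2 row1 -> MISS (open row1); precharges=0
Acc 3: bank1 row0 -> MISS (open row0); precharges=0
Acc 4: bank0 row4 -> MISS (open row4); precharges=1
Acc 5: bank1 row3 -> MISS (open row3); precharges=2
Acc 6: bank0 row2 -> MISS (open row2); precharges=3
Acc 7: bank2 row1 -> HIT
Acc 8: bank2 row2 -> MISS (open row2); precharges=4
Acc 9: bank0 row1 -> MISS (open row1); precharges=5
Acc 10: bank1 row1 -> MISS (open row1); precharges=6
Acc 11: bank1 row4 -> MISS (open row4); precharges=7
Acc 12: bank2 row3 -> MISS (open row3); precharges=8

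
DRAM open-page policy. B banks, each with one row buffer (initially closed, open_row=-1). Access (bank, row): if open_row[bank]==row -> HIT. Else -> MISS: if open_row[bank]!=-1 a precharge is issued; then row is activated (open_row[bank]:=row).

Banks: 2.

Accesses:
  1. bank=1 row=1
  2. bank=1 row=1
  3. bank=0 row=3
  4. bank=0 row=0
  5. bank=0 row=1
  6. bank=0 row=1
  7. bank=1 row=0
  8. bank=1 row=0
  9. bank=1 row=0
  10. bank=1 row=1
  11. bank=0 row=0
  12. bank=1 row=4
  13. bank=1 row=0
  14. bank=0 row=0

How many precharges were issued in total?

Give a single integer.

Answer: 7

Derivation:
Acc 1: bank1 row1 -> MISS (open row1); precharges=0
Acc 2: bank1 row1 -> HIT
Acc 3: bank0 row3 -> MISS (open row3); precharges=0
Acc 4: bank0 row0 -> MISS (open row0); precharges=1
Acc 5: bank0 row1 -> MISS (open row1); precharges=2
Acc 6: bank0 row1 -> HIT
Acc 7: bank1 row0 -> MISS (open row0); precharges=3
Acc 8: bank1 row0 -> HIT
Acc 9: bank1 row0 -> HIT
Acc 10: bank1 row1 -> MISS (open row1); precharges=4
Acc 11: bank0 row0 -> MISS (open row0); precharges=5
Acc 12: bank1 row4 -> MISS (open row4); precharges=6
Acc 13: bank1 row0 -> MISS (open row0); precharges=7
Acc 14: bank0 row0 -> HIT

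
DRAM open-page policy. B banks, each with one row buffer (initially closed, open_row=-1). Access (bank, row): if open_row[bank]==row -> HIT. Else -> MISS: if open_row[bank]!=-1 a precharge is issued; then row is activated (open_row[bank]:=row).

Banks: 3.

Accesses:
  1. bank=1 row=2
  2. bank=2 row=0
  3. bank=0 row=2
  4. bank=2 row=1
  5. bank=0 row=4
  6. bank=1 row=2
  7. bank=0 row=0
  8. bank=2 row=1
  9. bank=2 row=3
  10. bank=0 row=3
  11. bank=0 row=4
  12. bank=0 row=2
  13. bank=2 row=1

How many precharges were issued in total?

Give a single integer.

Acc 1: bank1 row2 -> MISS (open row2); precharges=0
Acc 2: bank2 row0 -> MISS (open row0); precharges=0
Acc 3: bank0 row2 -> MISS (open row2); precharges=0
Acc 4: bank2 row1 -> MISS (open row1); precharges=1
Acc 5: bank0 row4 -> MISS (open row4); precharges=2
Acc 6: bank1 row2 -> HIT
Acc 7: bank0 row0 -> MISS (open row0); precharges=3
Acc 8: bank2 row1 -> HIT
Acc 9: bank2 row3 -> MISS (open row3); precharges=4
Acc 10: bank0 row3 -> MISS (open row3); precharges=5
Acc 11: bank0 row4 -> MISS (open row4); precharges=6
Acc 12: bank0 row2 -> MISS (open row2); precharges=7
Acc 13: bank2 row1 -> MISS (open row1); precharges=8

Answer: 8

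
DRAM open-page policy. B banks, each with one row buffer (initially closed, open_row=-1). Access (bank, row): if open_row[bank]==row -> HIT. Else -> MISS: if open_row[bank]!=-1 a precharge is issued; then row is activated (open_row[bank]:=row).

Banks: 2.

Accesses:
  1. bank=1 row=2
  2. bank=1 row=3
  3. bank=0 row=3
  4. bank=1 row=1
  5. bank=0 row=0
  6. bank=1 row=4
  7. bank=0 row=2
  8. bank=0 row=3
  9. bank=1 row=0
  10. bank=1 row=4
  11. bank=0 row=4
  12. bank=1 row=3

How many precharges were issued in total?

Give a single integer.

Acc 1: bank1 row2 -> MISS (open row2); precharges=0
Acc 2: bank1 row3 -> MISS (open row3); precharges=1
Acc 3: bank0 row3 -> MISS (open row3); precharges=1
Acc 4: bank1 row1 -> MISS (open row1); precharges=2
Acc 5: bank0 row0 -> MISS (open row0); precharges=3
Acc 6: bank1 row4 -> MISS (open row4); precharges=4
Acc 7: bank0 row2 -> MISS (open row2); precharges=5
Acc 8: bank0 row3 -> MISS (open row3); precharges=6
Acc 9: bank1 row0 -> MISS (open row0); precharges=7
Acc 10: bank1 row4 -> MISS (open row4); precharges=8
Acc 11: bank0 row4 -> MISS (open row4); precharges=9
Acc 12: bank1 row3 -> MISS (open row3); precharges=10

Answer: 10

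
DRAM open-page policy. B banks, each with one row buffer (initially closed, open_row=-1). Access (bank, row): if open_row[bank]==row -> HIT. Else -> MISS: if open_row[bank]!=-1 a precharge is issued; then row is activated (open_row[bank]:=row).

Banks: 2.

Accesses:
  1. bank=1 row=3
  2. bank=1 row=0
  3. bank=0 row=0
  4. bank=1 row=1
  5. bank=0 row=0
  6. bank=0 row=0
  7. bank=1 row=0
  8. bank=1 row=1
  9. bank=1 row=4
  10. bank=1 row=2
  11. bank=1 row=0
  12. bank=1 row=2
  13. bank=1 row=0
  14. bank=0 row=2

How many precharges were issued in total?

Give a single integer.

Answer: 10

Derivation:
Acc 1: bank1 row3 -> MISS (open row3); precharges=0
Acc 2: bank1 row0 -> MISS (open row0); precharges=1
Acc 3: bank0 row0 -> MISS (open row0); precharges=1
Acc 4: bank1 row1 -> MISS (open row1); precharges=2
Acc 5: bank0 row0 -> HIT
Acc 6: bank0 row0 -> HIT
Acc 7: bank1 row0 -> MISS (open row0); precharges=3
Acc 8: bank1 row1 -> MISS (open row1); precharges=4
Acc 9: bank1 row4 -> MISS (open row4); precharges=5
Acc 10: bank1 row2 -> MISS (open row2); precharges=6
Acc 11: bank1 row0 -> MISS (open row0); precharges=7
Acc 12: bank1 row2 -> MISS (open row2); precharges=8
Acc 13: bank1 row0 -> MISS (open row0); precharges=9
Acc 14: bank0 row2 -> MISS (open row2); precharges=10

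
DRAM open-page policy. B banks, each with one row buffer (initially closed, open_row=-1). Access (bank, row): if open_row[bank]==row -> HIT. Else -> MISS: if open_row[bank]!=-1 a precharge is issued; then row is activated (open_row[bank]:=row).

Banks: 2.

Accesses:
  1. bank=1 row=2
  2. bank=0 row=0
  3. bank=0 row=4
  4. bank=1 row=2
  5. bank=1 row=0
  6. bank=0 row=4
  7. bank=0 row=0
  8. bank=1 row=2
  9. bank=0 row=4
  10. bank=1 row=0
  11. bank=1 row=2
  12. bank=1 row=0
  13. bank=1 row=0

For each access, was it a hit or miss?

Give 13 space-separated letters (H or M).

Acc 1: bank1 row2 -> MISS (open row2); precharges=0
Acc 2: bank0 row0 -> MISS (open row0); precharges=0
Acc 3: bank0 row4 -> MISS (open row4); precharges=1
Acc 4: bank1 row2 -> HIT
Acc 5: bank1 row0 -> MISS (open row0); precharges=2
Acc 6: bank0 row4 -> HIT
Acc 7: bank0 row0 -> MISS (open row0); precharges=3
Acc 8: bank1 row2 -> MISS (open row2); precharges=4
Acc 9: bank0 row4 -> MISS (open row4); precharges=5
Acc 10: bank1 row0 -> MISS (open row0); precharges=6
Acc 11: bank1 row2 -> MISS (open row2); precharges=7
Acc 12: bank1 row0 -> MISS (open row0); precharges=8
Acc 13: bank1 row0 -> HIT

Answer: M M M H M H M M M M M M H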